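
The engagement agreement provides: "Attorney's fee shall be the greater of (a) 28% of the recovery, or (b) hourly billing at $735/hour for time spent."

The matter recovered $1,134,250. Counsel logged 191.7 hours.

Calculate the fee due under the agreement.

(a) 28% of $1,134,250 = $317,590.00
(b) 191.7 × $735 = $140,899.50
The greater is (a): $317,590.00.

$317,590.00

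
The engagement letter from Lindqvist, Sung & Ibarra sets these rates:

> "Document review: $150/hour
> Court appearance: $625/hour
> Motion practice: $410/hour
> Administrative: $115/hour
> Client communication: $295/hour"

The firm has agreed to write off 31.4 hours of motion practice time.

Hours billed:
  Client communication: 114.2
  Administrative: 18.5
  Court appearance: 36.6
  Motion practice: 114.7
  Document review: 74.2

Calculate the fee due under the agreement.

Document review: 74.2 × $150 = $11,130.00
Court appearance: 36.6 × $625 = $22,875.00
Motion practice: 114.7 × $410 = $47,027.00
Administrative: 18.5 × $115 = $2,127.50
Client communication: 114.2 × $295 = $33,689.00
Subtotal: $116,848.50
Write-off: 31.4 × $410 = $12,874.00
Total: $116,848.50 − $12,874.00 = $103,974.50

$103,974.50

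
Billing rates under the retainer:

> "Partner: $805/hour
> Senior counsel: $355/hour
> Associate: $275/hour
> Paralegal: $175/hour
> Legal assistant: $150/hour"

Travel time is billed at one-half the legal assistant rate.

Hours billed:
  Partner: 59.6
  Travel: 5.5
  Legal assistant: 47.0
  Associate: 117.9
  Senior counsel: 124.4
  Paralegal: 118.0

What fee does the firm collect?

Partner: 59.6 × $805 = $47,978.00
Senior counsel: 124.4 × $355 = $44,162.00
Associate: 117.9 × $275 = $32,422.50
Paralegal: 118.0 × $175 = $20,650.00
Legal assistant: 47.0 × $150 = $7,050.00
Subtotal: $47,978.00 + $44,162.00 + $32,422.50 + $20,650.00 + $7,050.00 = $152,262.50
Travel: 5.5 × ($150 ÷ 2) = 5.5 × $75.00 = $412.50
Total: $152,262.50 + $412.50 = $152,675.00

$152,675.00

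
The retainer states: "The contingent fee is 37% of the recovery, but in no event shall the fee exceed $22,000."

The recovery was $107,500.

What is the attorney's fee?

$22,000.00

37% of $107,500 = $39,775.00
That exceeds the $22,000 cap, so the fee is capped at $22,000.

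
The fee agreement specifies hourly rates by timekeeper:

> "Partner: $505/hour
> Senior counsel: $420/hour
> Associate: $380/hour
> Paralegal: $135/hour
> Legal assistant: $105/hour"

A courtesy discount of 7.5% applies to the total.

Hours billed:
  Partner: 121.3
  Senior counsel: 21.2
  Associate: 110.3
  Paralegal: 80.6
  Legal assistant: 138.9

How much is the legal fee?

Partner: 121.3 × $505 = $61,256.50
Senior counsel: 21.2 × $420 = $8,904.00
Associate: 110.3 × $380 = $41,914.00
Paralegal: 80.6 × $135 = $10,881.00
Legal assistant: 138.9 × $105 = $14,584.50
Subtotal: $137,540.00
Less 7.5% discount: −$10,315.50
Total: $137,540.00 − $10,315.50 = $127,224.50

$127,224.50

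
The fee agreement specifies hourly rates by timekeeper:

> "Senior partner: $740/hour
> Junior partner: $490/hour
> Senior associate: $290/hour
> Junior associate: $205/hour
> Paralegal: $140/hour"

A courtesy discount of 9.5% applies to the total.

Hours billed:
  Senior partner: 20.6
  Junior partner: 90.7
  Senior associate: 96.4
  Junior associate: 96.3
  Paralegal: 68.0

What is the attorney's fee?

$105,798.57

Senior partner: 20.6 × $740 = $15,244.00
Junior partner: 90.7 × $490 = $44,443.00
Senior associate: 96.4 × $290 = $27,956.00
Junior associate: 96.3 × $205 = $19,741.50
Paralegal: 68.0 × $140 = $9,520.00
Subtotal: $116,904.50
Less 9.5% discount: −$11,105.93
Total: $116,904.50 − $11,105.93 = $105,798.57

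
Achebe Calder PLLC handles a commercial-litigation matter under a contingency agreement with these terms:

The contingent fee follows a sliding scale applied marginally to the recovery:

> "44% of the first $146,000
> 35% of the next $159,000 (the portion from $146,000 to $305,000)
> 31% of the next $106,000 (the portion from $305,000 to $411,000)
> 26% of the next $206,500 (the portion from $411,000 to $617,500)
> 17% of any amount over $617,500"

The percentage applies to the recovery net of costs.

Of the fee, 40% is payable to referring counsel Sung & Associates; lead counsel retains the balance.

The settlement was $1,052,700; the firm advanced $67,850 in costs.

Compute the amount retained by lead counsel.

$161,333.70

Fee base (net of costs): $1,052,700 − $67,850 = $984,850
First $146,000 at 44% = $64,240.00
Next $159,000 at 35% = $55,650.00
Next $106,000 at 31% = $32,860.00
Next $206,500 at 26% = $53,690.00
Remaining $367,350 at 17% = $62,449.50
Fee: $64,240.00 + $55,650.00 + $32,860.00 + $53,690.00 + $62,449.50 = $268,889.50
Referral share: 40% of $268,889.50 = $107,555.80; lead counsel retains $268,889.50 − $107,555.80 = $161,333.70.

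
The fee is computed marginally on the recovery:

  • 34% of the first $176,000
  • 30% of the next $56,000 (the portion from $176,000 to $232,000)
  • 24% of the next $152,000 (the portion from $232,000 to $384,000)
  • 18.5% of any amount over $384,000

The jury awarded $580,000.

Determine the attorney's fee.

First $176,000 at 34% = $59,840.00
Next $56,000 at 30% = $16,800.00
Next $152,000 at 24% = $36,480.00
Remaining $196,000 at 18.5% = $36,260.00
Fee: $59,840.00 + $16,800.00 + $36,480.00 + $36,260.00 = $149,380.00

$149,380.00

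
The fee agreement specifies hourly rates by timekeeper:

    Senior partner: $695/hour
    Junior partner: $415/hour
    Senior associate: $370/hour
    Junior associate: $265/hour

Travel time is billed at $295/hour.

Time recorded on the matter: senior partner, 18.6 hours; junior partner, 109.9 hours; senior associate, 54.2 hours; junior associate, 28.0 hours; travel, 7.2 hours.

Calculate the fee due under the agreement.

$88,133.50

Senior partner: 18.6 × $695 = $12,927.00
Junior partner: 109.9 × $415 = $45,608.50
Senior associate: 54.2 × $370 = $20,054.00
Junior associate: 28.0 × $265 = $7,420.00
Subtotal: $12,927.00 + $45,608.50 + $20,054.00 + $7,420.00 = $86,009.50
Travel: 7.2 × $295 = $2,124.00
Total: $86,009.50 + $2,124.00 = $88,133.50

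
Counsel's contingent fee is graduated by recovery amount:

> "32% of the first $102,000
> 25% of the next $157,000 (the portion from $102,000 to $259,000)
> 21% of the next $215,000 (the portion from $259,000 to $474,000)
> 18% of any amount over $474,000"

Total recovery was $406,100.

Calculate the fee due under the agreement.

$102,781.00

First $102,000 at 32% = $32,640.00
Next $157,000 at 25% = $39,250.00
Remaining $147,100 at 21% = $30,891.00
Fee: $32,640.00 + $39,250.00 + $30,891.00 = $102,781.00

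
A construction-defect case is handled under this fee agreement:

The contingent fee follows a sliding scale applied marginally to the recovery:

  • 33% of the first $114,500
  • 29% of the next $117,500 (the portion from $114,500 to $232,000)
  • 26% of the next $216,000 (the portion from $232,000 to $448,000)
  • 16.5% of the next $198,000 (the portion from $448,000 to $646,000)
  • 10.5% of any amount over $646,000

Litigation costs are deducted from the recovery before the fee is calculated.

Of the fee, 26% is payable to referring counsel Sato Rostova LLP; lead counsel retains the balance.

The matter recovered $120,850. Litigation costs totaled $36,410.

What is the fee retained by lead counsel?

$20,620.25

Fee base (net of costs): $120,850 − $36,410 = $84,440
First $84,440 at 33% = $27,865.20
Referral share: 26% of $27,865.20 = $7,244.95; lead counsel retains $27,865.20 − $7,244.95 = $20,620.25.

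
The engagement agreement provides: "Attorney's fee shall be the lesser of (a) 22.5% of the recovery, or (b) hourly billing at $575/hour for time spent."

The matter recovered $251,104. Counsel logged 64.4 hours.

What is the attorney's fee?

(a) 22.5% of $251,104 = $56,498.40
(b) 64.4 × $575 = $37,030.00
The lesser is (b): $37,030.00.

$37,030.00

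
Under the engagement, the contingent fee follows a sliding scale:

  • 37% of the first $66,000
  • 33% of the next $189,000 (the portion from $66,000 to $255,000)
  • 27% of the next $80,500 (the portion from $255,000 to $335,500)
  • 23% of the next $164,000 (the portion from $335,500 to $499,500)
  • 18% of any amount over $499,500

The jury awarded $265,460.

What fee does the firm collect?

First $66,000 at 37% = $24,420.00
Next $189,000 at 33% = $62,370.00
Remaining $10,460 at 27% = $2,824.20
Fee: $24,420.00 + $62,370.00 + $2,824.20 = $89,614.20

$89,614.20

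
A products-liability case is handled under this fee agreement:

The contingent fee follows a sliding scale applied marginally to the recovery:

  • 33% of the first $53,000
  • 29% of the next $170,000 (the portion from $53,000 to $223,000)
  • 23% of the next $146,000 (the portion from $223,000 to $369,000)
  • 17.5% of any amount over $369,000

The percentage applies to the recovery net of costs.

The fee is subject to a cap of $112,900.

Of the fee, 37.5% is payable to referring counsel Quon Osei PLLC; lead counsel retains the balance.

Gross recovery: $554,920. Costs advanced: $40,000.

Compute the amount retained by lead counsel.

$70,562.50

Fee base (net of costs): $554,920 − $40,000 = $514,920
First $53,000 at 33% = $17,490.00
Next $170,000 at 29% = $49,300.00
Next $146,000 at 23% = $33,580.00
Remaining $145,920 at 17.5% = $25,536.00
Fee: $17,490.00 + $49,300.00 + $33,580.00 + $25,536.00 = $125,906.00
$125,906.00 exceeds the $112,900 cap, so the fee is capped at $112,900.00.
Referral share: 37.5% of $112,900.00 = $42,337.50; lead counsel retains $112,900.00 − $42,337.50 = $70,562.50.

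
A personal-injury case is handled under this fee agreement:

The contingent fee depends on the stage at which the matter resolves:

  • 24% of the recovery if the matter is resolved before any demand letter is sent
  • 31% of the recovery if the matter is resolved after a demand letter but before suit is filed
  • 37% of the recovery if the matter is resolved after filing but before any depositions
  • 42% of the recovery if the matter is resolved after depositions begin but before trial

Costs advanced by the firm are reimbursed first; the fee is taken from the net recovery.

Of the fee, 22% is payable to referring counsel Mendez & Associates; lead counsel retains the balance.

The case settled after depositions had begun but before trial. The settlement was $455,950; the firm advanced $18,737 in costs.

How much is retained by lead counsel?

Fee base (net of costs): $455,950 − $18,737 = $437,213
The matter settled after depositions had begun but before trial, so the 42% rate applies.
$437,213 × 42% = $183,629.46
Referral share: 22% of $183,629.46 = $40,398.48; lead counsel retains $183,629.46 − $40,398.48 = $143,230.98.

$143,230.98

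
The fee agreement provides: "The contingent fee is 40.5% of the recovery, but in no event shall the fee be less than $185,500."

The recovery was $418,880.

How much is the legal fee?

40.5% of $418,880 = $169,646.40
That is below the $185,500 minimum, so the minimum applies.

$185,500.00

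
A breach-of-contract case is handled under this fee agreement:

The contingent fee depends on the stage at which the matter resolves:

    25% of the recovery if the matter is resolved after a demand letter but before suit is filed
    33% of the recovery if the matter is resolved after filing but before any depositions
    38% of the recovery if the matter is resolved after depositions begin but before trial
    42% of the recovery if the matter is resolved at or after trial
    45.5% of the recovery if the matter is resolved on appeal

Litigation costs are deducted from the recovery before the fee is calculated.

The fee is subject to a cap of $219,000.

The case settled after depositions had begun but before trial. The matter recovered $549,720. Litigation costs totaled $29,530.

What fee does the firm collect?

$197,672.20

Fee base (net of costs): $549,720 − $29,530 = $520,190
The matter settled after depositions had begun but before trial, so the 38% rate applies.
$520,190 × 38% = $197,672.20
$197,672.20 is under the $219,000 cap.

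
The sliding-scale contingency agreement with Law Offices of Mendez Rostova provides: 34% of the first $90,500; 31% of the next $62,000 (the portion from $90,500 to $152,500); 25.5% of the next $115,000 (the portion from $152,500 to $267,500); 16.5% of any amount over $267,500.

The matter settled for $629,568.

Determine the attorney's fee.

$139,056.22

First $90,500 at 34% = $30,770.00
Next $62,000 at 31% = $19,220.00
Next $115,000 at 25.5% = $29,325.00
Remaining $362,068 at 16.5% = $59,741.22
Fee: $30,770.00 + $19,220.00 + $29,325.00 + $59,741.22 = $139,056.22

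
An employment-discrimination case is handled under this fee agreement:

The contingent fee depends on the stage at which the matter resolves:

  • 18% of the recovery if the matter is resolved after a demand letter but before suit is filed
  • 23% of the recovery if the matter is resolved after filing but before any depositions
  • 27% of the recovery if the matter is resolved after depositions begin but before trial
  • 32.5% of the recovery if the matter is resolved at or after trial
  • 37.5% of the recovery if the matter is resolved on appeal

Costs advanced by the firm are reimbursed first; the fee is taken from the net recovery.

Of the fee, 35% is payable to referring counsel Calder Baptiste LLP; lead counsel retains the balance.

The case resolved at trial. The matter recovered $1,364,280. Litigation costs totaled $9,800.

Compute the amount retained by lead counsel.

$286,133.90

Fee base (net of costs): $1,364,280 − $9,800 = $1,354,480
The matter resolved at trial, so the 32.5% rate applies.
$1,354,480 × 32.5% = $440,206.00
Referral share: 35% of $440,206.00 = $154,072.10; lead counsel retains $440,206.00 − $154,072.10 = $286,133.90.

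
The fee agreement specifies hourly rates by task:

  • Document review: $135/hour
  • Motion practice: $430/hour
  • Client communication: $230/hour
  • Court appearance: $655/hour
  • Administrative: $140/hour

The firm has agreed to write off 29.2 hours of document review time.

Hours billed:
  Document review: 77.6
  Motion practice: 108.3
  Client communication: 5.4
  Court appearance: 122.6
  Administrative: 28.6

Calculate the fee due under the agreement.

Document review: 77.6 × $135 = $10,476.00
Motion practice: 108.3 × $430 = $46,569.00
Client communication: 5.4 × $230 = $1,242.00
Court appearance: 122.6 × $655 = $80,303.00
Administrative: 28.6 × $140 = $4,004.00
Subtotal: $142,594.00
Write-off: 29.2 × $135 = $3,942.00
Total: $142,594.00 − $3,942.00 = $138,652.00

$138,652.00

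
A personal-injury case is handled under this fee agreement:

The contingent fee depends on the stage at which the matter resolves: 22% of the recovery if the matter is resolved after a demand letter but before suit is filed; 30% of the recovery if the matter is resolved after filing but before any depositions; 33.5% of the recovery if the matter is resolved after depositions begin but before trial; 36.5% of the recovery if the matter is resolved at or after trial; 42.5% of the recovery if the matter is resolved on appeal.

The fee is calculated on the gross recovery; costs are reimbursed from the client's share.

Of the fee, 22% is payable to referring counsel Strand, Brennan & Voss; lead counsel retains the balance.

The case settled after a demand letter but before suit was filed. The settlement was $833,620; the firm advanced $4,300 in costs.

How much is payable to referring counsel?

Fee base is the gross recovery, $833,620; costs are reimbursed separately.
The matter settled after a demand letter but before suit was filed, so the 22% rate applies.
$833,620 × 22% = $183,396.40
Referral share: 22% of $183,396.40 = $40,347.21; lead counsel retains $183,396.40 − $40,347.21 = $143,049.19.

$40,347.21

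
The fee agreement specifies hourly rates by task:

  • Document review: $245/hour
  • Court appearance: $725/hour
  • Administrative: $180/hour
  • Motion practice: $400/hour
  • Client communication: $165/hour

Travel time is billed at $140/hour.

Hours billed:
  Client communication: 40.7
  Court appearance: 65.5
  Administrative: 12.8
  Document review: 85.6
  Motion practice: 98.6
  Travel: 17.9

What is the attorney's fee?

$119,425.00

Document review: 85.6 × $245 = $20,972.00
Court appearance: 65.5 × $725 = $47,487.50
Administrative: 12.8 × $180 = $2,304.00
Motion practice: 98.6 × $400 = $39,440.00
Client communication: 40.7 × $165 = $6,715.50
Subtotal: $20,972.00 + $47,487.50 + $2,304.00 + $39,440.00 + $6,715.50 = $116,919.00
Travel: 17.9 × $140 = $2,506.00
Total: $116,919.00 + $2,506.00 = $119,425.00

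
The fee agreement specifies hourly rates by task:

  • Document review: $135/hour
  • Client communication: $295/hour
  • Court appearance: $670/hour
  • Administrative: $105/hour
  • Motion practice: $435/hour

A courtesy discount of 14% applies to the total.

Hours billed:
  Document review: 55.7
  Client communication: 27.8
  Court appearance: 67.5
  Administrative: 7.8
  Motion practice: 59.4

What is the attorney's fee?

$75,339.01

Document review: 55.7 × $135 = $7,519.50
Client communication: 27.8 × $295 = $8,201.00
Court appearance: 67.5 × $670 = $45,225.00
Administrative: 7.8 × $105 = $819.00
Motion practice: 59.4 × $435 = $25,839.00
Subtotal: $87,603.50
Less 14% discount: −$12,264.49
Total: $87,603.50 − $12,264.49 = $75,339.01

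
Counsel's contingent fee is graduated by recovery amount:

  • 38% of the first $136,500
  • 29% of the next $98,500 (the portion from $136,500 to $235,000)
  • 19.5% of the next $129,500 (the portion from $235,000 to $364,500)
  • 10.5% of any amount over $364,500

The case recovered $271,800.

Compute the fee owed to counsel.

First $136,500 at 38% = $51,870.00
Next $98,500 at 29% = $28,565.00
Remaining $36,800 at 19.5% = $7,176.00
Fee: $51,870.00 + $28,565.00 + $7,176.00 = $87,611.00

$87,611.00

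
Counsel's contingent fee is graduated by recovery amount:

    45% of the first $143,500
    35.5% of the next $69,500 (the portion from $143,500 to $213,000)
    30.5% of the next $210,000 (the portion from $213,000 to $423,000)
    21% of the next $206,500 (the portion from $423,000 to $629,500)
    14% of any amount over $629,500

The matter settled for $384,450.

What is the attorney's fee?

$141,539.75

First $143,500 at 45% = $64,575.00
Next $69,500 at 35.5% = $24,672.50
Remaining $171,450 at 30.5% = $52,292.25
Fee: $64,575.00 + $24,672.50 + $52,292.25 = $141,539.75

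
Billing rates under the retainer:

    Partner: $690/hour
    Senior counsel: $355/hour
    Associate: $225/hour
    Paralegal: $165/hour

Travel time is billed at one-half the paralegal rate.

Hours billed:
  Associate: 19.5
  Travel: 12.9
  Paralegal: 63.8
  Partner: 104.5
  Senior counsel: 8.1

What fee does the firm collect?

Partner: 104.5 × $690 = $72,105.00
Senior counsel: 8.1 × $355 = $2,875.50
Associate: 19.5 × $225 = $4,387.50
Paralegal: 63.8 × $165 = $10,527.00
Subtotal: $72,105.00 + $2,875.50 + $4,387.50 + $10,527.00 = $89,895.00
Travel: 12.9 × ($165 ÷ 2) = 12.9 × $82.50 = $1,064.25
Total: $89,895.00 + $1,064.25 = $90,959.25

$90,959.25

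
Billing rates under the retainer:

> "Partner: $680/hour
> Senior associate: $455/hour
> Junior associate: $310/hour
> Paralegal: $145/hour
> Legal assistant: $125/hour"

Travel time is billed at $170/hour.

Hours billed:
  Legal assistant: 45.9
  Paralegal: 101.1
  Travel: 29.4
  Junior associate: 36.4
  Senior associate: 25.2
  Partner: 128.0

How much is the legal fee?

$135,185.00

Partner: 128.0 × $680 = $87,040.00
Senior associate: 25.2 × $455 = $11,466.00
Junior associate: 36.4 × $310 = $11,284.00
Paralegal: 101.1 × $145 = $14,659.50
Legal assistant: 45.9 × $125 = $5,737.50
Subtotal: $87,040.00 + $11,466.00 + $11,284.00 + $14,659.50 + $5,737.50 = $130,187.00
Travel: 29.4 × $170 = $4,998.00
Total: $130,187.00 + $4,998.00 = $135,185.00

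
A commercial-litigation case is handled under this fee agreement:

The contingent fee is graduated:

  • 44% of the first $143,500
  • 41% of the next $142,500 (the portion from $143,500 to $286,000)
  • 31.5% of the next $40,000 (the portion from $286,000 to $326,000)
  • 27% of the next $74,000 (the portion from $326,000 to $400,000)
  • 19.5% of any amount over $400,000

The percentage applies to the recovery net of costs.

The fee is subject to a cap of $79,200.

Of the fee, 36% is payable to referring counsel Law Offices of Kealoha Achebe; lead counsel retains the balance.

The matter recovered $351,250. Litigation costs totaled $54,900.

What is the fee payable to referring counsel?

Fee base (net of costs): $351,250 − $54,900 = $296,350
First $143,500 at 44% = $63,140.00
Next $142,500 at 41% = $58,425.00
Remaining $10,350 at 31.5% = $3,260.25
Fee: $63,140.00 + $58,425.00 + $3,260.25 = $124,825.25
$124,825.25 exceeds the $79,200 cap, so the fee is capped at $79,200.00.
Referral share: 36% of $79,200.00 = $28,512.00; lead counsel retains $79,200.00 − $28,512.00 = $50,688.00.

$28,512.00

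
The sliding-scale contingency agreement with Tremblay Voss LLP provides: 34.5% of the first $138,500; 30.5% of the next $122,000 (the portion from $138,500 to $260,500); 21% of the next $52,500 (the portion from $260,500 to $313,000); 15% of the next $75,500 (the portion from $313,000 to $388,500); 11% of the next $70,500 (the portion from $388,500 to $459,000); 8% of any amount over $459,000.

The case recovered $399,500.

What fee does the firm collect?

First $138,500 at 34.5% = $47,782.50
Next $122,000 at 30.5% = $37,210.00
Next $52,500 at 21% = $11,025.00
Next $75,500 at 15% = $11,325.00
Remaining $11,000 at 11% = $1,210.00
Fee: $47,782.50 + $37,210.00 + $11,025.00 + $11,325.00 + $1,210.00 = $108,552.50

$108,552.50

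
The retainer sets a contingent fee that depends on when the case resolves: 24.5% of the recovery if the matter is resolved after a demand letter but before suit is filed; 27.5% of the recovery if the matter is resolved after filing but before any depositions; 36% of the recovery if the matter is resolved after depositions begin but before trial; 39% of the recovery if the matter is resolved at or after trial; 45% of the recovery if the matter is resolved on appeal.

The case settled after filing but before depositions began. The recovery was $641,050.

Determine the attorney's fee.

$176,288.75

The matter settled after filing but before depositions began, so the 27.5% rate applies.
$641,050 × 27.5% = $176,288.75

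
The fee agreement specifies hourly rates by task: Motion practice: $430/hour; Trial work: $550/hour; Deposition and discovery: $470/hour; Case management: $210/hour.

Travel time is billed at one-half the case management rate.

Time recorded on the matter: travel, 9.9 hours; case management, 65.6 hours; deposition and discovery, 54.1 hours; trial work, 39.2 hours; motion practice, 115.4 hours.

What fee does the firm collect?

Motion practice: 115.4 × $430 = $49,622.00
Trial work: 39.2 × $550 = $21,560.00
Deposition and discovery: 54.1 × $470 = $25,427.00
Case management: 65.6 × $210 = $13,776.00
Subtotal: $49,622.00 + $21,560.00 + $25,427.00 + $13,776.00 = $110,385.00
Travel: 9.9 × ($210 ÷ 2) = 9.9 × $105.00 = $1,039.50
Total: $110,385.00 + $1,039.50 = $111,424.50

$111,424.50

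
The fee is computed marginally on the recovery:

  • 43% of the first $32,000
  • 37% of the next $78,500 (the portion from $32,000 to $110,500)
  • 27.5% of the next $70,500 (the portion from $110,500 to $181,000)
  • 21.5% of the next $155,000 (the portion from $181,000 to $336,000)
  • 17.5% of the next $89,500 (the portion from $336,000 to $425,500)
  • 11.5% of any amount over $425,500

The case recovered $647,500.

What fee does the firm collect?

First $32,000 at 43% = $13,760.00
Next $78,500 at 37% = $29,045.00
Next $70,500 at 27.5% = $19,387.50
Next $155,000 at 21.5% = $33,325.00
Next $89,500 at 17.5% = $15,662.50
Remaining $222,000 at 11.5% = $25,530.00
Fee: $13,760.00 + $29,045.00 + $19,387.50 + $33,325.00 + $15,662.50 + $25,530.00 = $136,710.00

$136,710.00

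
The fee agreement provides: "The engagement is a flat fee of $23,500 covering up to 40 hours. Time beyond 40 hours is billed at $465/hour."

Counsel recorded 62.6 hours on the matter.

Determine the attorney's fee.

$34,009.00

Flat fee: $23,500.00
Excess hours: 62.6 − 40 = 22.6
Overrun: 22.6 × $465 = $10,509.00
Total: $23,500.00 + $10,509.00 = $34,009.00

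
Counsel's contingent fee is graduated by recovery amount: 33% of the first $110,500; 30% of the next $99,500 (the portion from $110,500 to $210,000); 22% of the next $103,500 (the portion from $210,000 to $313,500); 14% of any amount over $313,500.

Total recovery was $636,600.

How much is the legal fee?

$134,319.00

First $110,500 at 33% = $36,465.00
Next $99,500 at 30% = $29,850.00
Next $103,500 at 22% = $22,770.00
Remaining $323,100 at 14% = $45,234.00
Fee: $36,465.00 + $29,850.00 + $22,770.00 + $45,234.00 = $134,319.00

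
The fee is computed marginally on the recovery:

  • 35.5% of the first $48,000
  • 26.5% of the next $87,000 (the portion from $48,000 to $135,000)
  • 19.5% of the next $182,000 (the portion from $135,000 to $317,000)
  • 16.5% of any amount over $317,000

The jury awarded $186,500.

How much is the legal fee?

First $48,000 at 35.5% = $17,040.00
Next $87,000 at 26.5% = $23,055.00
Remaining $51,500 at 19.5% = $10,042.50
Fee: $17,040.00 + $23,055.00 + $10,042.50 = $50,137.50

$50,137.50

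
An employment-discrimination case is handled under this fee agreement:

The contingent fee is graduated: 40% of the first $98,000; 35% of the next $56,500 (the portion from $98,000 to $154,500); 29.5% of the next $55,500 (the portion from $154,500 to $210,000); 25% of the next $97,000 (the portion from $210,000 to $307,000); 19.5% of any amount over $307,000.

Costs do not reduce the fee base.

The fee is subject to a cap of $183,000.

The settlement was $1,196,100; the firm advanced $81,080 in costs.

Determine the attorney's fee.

Fee base is the gross recovery, $1,196,100; costs are reimbursed separately.
First $98,000 at 40% = $39,200.00
Next $56,500 at 35% = $19,775.00
Next $55,500 at 29.5% = $16,372.50
Next $97,000 at 25% = $24,250.00
Remaining $889,100 at 19.5% = $173,374.50
Fee: $39,200.00 + $19,775.00 + $16,372.50 + $24,250.00 + $173,374.50 = $272,972.00
$272,972.00 exceeds the $183,000 cap, so the fee is capped at $183,000.00.

$183,000.00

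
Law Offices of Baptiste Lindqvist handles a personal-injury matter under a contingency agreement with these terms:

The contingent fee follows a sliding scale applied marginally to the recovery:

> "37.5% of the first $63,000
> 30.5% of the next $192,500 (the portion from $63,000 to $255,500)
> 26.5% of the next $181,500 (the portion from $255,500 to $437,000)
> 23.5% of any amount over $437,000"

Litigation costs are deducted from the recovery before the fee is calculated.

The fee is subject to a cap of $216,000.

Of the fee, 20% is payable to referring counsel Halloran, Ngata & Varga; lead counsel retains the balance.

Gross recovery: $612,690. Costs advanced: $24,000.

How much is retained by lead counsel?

$132,865.72

Fee base (net of costs): $612,690 − $24,000 = $588,690
First $63,000 at 37.5% = $23,625.00
Next $192,500 at 30.5% = $58,712.50
Next $181,500 at 26.5% = $48,097.50
Remaining $151,690 at 23.5% = $35,647.15
Fee: $23,625.00 + $58,712.50 + $48,097.50 + $35,647.15 = $166,082.15
$166,082.15 is under the $216,000 cap.
Referral share: 20% of $166,082.15 = $33,216.43; lead counsel retains $166,082.15 − $33,216.43 = $132,865.72.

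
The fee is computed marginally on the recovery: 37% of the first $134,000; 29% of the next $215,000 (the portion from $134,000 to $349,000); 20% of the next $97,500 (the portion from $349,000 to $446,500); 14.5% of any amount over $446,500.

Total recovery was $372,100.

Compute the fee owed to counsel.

$116,550.00

First $134,000 at 37% = $49,580.00
Next $215,000 at 29% = $62,350.00
Remaining $23,100 at 20% = $4,620.00
Fee: $49,580.00 + $62,350.00 + $4,620.00 = $116,550.00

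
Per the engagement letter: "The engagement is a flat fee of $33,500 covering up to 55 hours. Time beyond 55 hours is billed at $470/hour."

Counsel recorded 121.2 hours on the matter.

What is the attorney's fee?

$64,614.00

Flat fee: $33,500.00
Excess hours: 121.2 − 55 = 66.2
Overrun: 66.2 × $470 = $31,114.00
Total: $33,500.00 + $31,114.00 = $64,614.00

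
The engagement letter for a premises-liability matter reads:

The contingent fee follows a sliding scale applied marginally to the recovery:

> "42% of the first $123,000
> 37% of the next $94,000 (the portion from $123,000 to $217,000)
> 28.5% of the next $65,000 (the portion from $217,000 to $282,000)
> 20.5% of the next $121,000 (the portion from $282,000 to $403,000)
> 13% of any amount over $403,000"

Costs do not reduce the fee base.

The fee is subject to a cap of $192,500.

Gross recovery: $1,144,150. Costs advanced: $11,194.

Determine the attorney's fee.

Fee base is the gross recovery, $1,144,150; costs are reimbursed separately.
First $123,000 at 42% = $51,660.00
Next $94,000 at 37% = $34,780.00
Next $65,000 at 28.5% = $18,525.00
Next $121,000 at 20.5% = $24,805.00
Remaining $741,150 at 13% = $96,349.50
Fee: $51,660.00 + $34,780.00 + $18,525.00 + $24,805.00 + $96,349.50 = $226,119.50
$226,119.50 exceeds the $192,500 cap, so the fee is capped at $192,500.00.

$192,500.00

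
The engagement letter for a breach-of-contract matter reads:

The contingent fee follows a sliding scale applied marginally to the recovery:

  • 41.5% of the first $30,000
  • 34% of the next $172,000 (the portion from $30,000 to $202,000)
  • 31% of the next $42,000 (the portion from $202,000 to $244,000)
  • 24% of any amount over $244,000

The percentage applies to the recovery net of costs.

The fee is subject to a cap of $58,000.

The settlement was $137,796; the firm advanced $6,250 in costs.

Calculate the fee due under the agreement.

Fee base (net of costs): $137,796 − $6,250 = $131,546
First $30,000 at 41.5% = $12,450.00
Remaining $101,546 at 34% = $34,525.64
Fee: $12,450.00 + $34,525.64 = $46,975.64
$46,975.64 is under the $58,000 cap.

$46,975.64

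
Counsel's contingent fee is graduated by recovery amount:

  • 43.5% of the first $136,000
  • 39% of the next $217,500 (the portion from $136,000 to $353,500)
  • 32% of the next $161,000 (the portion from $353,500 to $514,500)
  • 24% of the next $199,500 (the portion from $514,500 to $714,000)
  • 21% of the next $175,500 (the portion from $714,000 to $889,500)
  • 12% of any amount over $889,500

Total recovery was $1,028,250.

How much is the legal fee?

First $136,000 at 43.5% = $59,160.00
Next $217,500 at 39% = $84,825.00
Next $161,000 at 32% = $51,520.00
Next $199,500 at 24% = $47,880.00
Next $175,500 at 21% = $36,855.00
Remaining $138,750 at 12% = $16,650.00
Fee: $59,160.00 + $84,825.00 + $51,520.00 + $47,880.00 + $36,855.00 + $16,650.00 = $296,890.00

$296,890.00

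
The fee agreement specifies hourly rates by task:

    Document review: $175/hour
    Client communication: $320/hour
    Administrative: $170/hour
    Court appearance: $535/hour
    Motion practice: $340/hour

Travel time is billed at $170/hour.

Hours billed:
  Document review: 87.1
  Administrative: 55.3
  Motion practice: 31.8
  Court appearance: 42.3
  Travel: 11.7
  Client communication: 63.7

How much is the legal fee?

$80,459.00

Document review: 87.1 × $175 = $15,242.50
Client communication: 63.7 × $320 = $20,384.00
Administrative: 55.3 × $170 = $9,401.00
Court appearance: 42.3 × $535 = $22,630.50
Motion practice: 31.8 × $340 = $10,812.00
Subtotal: $15,242.50 + $20,384.00 + $9,401.00 + $22,630.50 + $10,812.00 = $78,470.00
Travel: 11.7 × $170 = $1,989.00
Total: $78,470.00 + $1,989.00 = $80,459.00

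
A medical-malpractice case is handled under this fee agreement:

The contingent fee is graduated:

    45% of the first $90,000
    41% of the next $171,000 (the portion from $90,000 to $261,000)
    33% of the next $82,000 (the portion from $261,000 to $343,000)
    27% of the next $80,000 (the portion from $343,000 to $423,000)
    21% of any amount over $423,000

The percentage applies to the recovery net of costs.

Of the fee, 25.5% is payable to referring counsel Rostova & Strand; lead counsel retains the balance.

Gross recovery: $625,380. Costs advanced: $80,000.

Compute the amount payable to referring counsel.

Fee base (net of costs): $625,380 − $80,000 = $545,380
First $90,000 at 45% = $40,500.00
Next $171,000 at 41% = $70,110.00
Next $82,000 at 33% = $27,060.00
Next $80,000 at 27% = $21,600.00
Remaining $122,380 at 21% = $25,699.80
Fee: $40,500.00 + $70,110.00 + $27,060.00 + $21,600.00 + $25,699.80 = $184,969.80
Referral share: 25.5% of $184,969.80 = $47,167.30; lead counsel retains $184,969.80 − $47,167.30 = $137,802.50.

$47,167.30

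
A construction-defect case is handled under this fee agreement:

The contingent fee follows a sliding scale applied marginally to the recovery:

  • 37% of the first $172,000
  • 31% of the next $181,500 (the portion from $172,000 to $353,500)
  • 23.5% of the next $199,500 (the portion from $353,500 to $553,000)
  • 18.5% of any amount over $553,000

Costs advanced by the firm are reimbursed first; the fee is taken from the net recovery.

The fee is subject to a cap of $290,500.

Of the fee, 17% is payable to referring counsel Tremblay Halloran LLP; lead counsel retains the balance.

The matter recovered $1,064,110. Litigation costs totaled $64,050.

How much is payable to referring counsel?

Fee base (net of costs): $1,064,110 − $64,050 = $1,000,060
First $172,000 at 37% = $63,640.00
Next $181,500 at 31% = $56,265.00
Next $199,500 at 23.5% = $46,882.50
Remaining $447,060 at 18.5% = $82,706.10
Fee: $63,640.00 + $56,265.00 + $46,882.50 + $82,706.10 = $249,493.60
$249,493.60 is under the $290,500 cap.
Referral share: 17% of $249,493.60 = $42,413.91; lead counsel retains $249,493.60 − $42,413.91 = $207,079.69.

$42,413.91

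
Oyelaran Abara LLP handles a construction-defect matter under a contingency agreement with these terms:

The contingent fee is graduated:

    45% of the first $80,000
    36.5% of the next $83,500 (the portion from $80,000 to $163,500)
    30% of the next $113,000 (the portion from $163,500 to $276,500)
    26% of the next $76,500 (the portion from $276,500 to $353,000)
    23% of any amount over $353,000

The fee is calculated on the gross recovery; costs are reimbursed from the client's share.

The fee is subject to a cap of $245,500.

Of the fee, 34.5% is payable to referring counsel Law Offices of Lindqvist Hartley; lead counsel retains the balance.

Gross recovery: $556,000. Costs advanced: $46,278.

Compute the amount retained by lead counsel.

Fee base is the gross recovery, $556,000; costs are reimbursed separately.
First $80,000 at 45% = $36,000.00
Next $83,500 at 36.5% = $30,477.50
Next $113,000 at 30% = $33,900.00
Next $76,500 at 26% = $19,890.00
Remaining $203,000 at 23% = $46,690.00
Fee: $36,000.00 + $30,477.50 + $33,900.00 + $19,890.00 + $46,690.00 = $166,957.50
$166,957.50 is under the $245,500 cap.
Referral share: 34.5% of $166,957.50 = $57,600.34; lead counsel retains $166,957.50 − $57,600.34 = $109,357.16.

$109,357.16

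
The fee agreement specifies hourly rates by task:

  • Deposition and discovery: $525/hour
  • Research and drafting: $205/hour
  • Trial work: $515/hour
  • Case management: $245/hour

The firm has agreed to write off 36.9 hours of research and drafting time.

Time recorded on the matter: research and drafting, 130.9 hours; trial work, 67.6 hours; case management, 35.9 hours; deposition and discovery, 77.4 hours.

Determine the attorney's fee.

Deposition and discovery: 77.4 × $525 = $40,635.00
Research and drafting: 130.9 × $205 = $26,834.50
Trial work: 67.6 × $515 = $34,814.00
Case management: 35.9 × $245 = $8,795.50
Subtotal: $111,079.00
Write-off: 36.9 × $205 = $7,564.50
Total: $111,079.00 − $7,564.50 = $103,514.50

$103,514.50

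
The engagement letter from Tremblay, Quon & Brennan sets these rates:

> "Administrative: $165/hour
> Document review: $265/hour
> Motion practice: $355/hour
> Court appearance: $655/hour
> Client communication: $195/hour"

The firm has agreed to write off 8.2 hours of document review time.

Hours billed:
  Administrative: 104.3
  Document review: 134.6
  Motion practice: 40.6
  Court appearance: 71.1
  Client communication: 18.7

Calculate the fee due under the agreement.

$115,335.50

Administrative: 104.3 × $165 = $17,209.50
Document review: 134.6 × $265 = $35,669.00
Motion practice: 40.6 × $355 = $14,413.00
Court appearance: 71.1 × $655 = $46,570.50
Client communication: 18.7 × $195 = $3,646.50
Subtotal: $117,508.50
Write-off: 8.2 × $265 = $2,173.00
Total: $117,508.50 − $2,173.00 = $115,335.50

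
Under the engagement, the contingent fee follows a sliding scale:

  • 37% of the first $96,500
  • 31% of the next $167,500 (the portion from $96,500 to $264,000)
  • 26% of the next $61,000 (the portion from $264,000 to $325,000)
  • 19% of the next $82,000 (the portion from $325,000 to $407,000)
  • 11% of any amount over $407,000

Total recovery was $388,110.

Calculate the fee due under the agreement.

First $96,500 at 37% = $35,705.00
Next $167,500 at 31% = $51,925.00
Next $61,000 at 26% = $15,860.00
Remaining $63,110 at 19% = $11,990.90
Fee: $35,705.00 + $51,925.00 + $15,860.00 + $11,990.90 = $115,480.90

$115,480.90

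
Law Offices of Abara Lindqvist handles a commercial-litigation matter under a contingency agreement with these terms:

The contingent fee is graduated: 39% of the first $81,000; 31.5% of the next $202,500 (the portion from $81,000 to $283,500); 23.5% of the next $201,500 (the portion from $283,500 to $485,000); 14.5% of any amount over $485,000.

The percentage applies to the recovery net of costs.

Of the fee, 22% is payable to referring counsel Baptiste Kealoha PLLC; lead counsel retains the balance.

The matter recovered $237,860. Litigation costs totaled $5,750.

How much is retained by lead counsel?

Fee base (net of costs): $237,860 − $5,750 = $232,110
First $81,000 at 39% = $31,590.00
Remaining $151,110 at 31.5% = $47,599.65
Fee: $31,590.00 + $47,599.65 = $79,189.65
Referral share: 22% of $79,189.65 = $17,421.72; lead counsel retains $79,189.65 − $17,421.72 = $61,767.93.

$61,767.93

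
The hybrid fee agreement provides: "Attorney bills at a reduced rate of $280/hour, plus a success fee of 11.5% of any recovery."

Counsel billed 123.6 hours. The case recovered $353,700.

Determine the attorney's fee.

$75,283.50

Hourly: 123.6 × $280 = $34,608.00
Success fee: 11.5% of $353,700 = $40,675.50
Total: $34,608.00 + $40,675.50 = $75,283.50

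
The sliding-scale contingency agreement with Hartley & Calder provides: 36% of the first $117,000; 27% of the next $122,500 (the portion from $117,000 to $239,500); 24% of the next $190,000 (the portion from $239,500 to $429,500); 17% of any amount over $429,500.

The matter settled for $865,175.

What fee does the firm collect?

$194,859.75

First $117,000 at 36% = $42,120.00
Next $122,500 at 27% = $33,075.00
Next $190,000 at 24% = $45,600.00
Remaining $435,675 at 17% = $74,064.75
Fee: $42,120.00 + $33,075.00 + $45,600.00 + $74,064.75 = $194,859.75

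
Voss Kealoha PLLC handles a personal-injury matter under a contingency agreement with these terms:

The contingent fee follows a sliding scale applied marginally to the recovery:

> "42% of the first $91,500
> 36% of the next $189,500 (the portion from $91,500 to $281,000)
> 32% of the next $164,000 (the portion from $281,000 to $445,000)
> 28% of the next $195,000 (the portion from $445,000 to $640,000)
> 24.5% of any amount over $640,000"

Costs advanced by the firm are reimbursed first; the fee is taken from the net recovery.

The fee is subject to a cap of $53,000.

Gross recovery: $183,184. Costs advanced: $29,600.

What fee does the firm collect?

$53,000.00

Fee base (net of costs): $183,184 − $29,600 = $153,584
First $91,500 at 42% = $38,430.00
Remaining $62,084 at 36% = $22,350.24
Fee: $38,430.00 + $22,350.24 = $60,780.24
$60,780.24 exceeds the $53,000 cap, so the fee is capped at $53,000.00.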